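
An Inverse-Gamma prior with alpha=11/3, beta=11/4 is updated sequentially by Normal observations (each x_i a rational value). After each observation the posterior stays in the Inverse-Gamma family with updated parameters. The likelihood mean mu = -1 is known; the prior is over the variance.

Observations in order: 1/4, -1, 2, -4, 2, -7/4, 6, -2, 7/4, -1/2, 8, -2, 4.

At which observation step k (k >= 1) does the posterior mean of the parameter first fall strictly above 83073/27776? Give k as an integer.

obs 1: x=1/4 → posterior Inverse-Gamma(25/6, 113/32)
obs 2: x=-1 → posterior Inverse-Gamma(14/3, 113/32)
obs 3: x=2 → posterior Inverse-Gamma(31/6, 257/32)
obs 4: x=-4 → posterior Inverse-Gamma(17/3, 401/32)
obs 5: x=2 → posterior Inverse-Gamma(37/6, 545/32)
obs 6: x=-7/4 → posterior Inverse-Gamma(20/3, 277/16)
obs 7: x=6 → posterior Inverse-Gamma(43/6, 669/16)
obs 8: x=-2 → posterior Inverse-Gamma(23/3, 677/16)
obs 9: x=7/4 → posterior Inverse-Gamma(49/6, 1475/32)
obs 10: x=-1/2 → posterior Inverse-Gamma(26/3, 1479/32)
obs 11: x=8 → posterior Inverse-Gamma(55/6, 2775/32)
obs 12: x=-2 → posterior Inverse-Gamma(29/3, 2791/32)
obs 13: x=4 → posterior Inverse-Gamma(61/6, 3191/32)

k = 5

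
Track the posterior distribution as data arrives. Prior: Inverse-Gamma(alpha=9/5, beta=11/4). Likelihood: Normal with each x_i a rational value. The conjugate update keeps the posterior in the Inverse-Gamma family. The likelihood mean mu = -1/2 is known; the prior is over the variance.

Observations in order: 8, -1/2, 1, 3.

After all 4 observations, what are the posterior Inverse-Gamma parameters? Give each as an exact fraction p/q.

alpha=19/5, beta=369/8

obs 1: x=8 → posterior Inverse-Gamma(23/10, 311/8)
obs 2: x=-1/2 → posterior Inverse-Gamma(14/5, 311/8)
obs 3: x=1 → posterior Inverse-Gamma(33/10, 40)
obs 4: x=3 → posterior Inverse-Gamma(19/5, 369/8)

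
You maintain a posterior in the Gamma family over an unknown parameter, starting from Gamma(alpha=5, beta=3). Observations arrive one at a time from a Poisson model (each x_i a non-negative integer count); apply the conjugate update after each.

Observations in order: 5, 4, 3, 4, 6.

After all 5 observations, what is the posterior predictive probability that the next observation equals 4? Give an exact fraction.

2454119413817697224653537280/14130386091738734504764811067

obs 1: x=5 → posterior Gamma(10, 4)
obs 2: x=4 → posterior Gamma(14, 5)
obs 3: x=3 → posterior Gamma(17, 6)
obs 4: x=4 → posterior Gamma(21, 7)
obs 5: x=6 → posterior Gamma(27, 8)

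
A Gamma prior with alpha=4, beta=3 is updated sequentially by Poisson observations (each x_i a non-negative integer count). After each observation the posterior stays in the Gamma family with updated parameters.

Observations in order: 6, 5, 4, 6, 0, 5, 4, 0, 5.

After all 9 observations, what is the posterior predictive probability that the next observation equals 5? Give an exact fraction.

obs 1: x=6 → posterior Gamma(10, 4)
obs 2: x=5 → posterior Gamma(15, 5)
obs 3: x=4 → posterior Gamma(19, 6)
obs 4: x=6 → posterior Gamma(25, 7)
obs 5: x=0 → posterior Gamma(25, 8)
obs 6: x=5 → posterior Gamma(30, 9)
obs 7: x=4 → posterior Gamma(34, 10)
obs 8: x=0 → posterior Gamma(34, 11)
obs 9: x=5 → posterior Gamma(39, 12)

90692254601532479433208931522203204416499089408/793531459841715586708036168178024323927865769397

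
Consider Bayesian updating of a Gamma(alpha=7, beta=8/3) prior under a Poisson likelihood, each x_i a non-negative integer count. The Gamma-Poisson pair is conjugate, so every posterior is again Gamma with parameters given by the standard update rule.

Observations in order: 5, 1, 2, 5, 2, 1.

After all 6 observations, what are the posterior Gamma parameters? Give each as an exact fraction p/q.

alpha=23, beta=26/3

obs 1: x=5 → posterior Gamma(12, 11/3)
obs 2: x=1 → posterior Gamma(13, 14/3)
obs 3: x=2 → posterior Gamma(15, 17/3)
obs 4: x=5 → posterior Gamma(20, 20/3)
obs 5: x=2 → posterior Gamma(22, 23/3)
obs 6: x=1 → posterior Gamma(23, 26/3)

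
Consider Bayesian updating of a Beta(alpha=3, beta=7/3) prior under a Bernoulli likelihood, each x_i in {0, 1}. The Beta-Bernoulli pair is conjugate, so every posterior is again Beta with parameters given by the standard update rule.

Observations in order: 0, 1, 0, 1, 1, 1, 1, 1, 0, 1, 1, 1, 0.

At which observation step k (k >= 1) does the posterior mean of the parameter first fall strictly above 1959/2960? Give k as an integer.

k = 8

obs 1: x=0 → posterior Beta(3, 10/3)
obs 2: x=1 → posterior Beta(4, 10/3)
obs 3: x=0 → posterior Beta(4, 13/3)
obs 4: x=1 → posterior Beta(5, 13/3)
obs 5: x=1 → posterior Beta(6, 13/3)
obs 6: x=1 → posterior Beta(7, 13/3)
obs 7: x=1 → posterior Beta(8, 13/3)
obs 8: x=1 → posterior Beta(9, 13/3)
obs 9: x=0 → posterior Beta(9, 16/3)
obs 10: x=1 → posterior Beta(10, 16/3)
obs 11: x=1 → posterior Beta(11, 16/3)
obs 12: x=1 → posterior Beta(12, 16/3)
obs 13: x=0 → posterior Beta(12, 19/3)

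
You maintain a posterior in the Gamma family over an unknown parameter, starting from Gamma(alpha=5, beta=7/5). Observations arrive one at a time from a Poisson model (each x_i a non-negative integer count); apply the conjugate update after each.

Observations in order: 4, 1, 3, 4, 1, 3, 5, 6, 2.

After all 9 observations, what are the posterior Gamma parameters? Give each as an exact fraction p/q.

alpha=34, beta=52/5

obs 1: x=4 → posterior Gamma(9, 12/5)
obs 2: x=1 → posterior Gamma(10, 17/5)
obs 3: x=3 → posterior Gamma(13, 22/5)
obs 4: x=4 → posterior Gamma(17, 27/5)
obs 5: x=1 → posterior Gamma(18, 32/5)
obs 6: x=3 → posterior Gamma(21, 37/5)
obs 7: x=5 → posterior Gamma(26, 42/5)
obs 8: x=6 → posterior Gamma(32, 47/5)
obs 9: x=2 → posterior Gamma(34, 52/5)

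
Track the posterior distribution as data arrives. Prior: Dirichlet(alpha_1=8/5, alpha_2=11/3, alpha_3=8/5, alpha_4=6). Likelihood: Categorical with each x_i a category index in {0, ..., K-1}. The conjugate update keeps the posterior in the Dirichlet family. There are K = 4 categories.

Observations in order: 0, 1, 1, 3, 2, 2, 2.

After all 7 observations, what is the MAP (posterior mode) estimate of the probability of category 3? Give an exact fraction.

45/119

obs 1: x=0 → posterior Dirichlet(13/5, 11/3, 8/5, 6)
obs 2: x=1 → posterior Dirichlet(13/5, 14/3, 8/5, 6)
obs 3: x=1 → posterior Dirichlet(13/5, 17/3, 8/5, 6)
obs 4: x=3 → posterior Dirichlet(13/5, 17/3, 8/5, 7)
obs 5: x=2 → posterior Dirichlet(13/5, 17/3, 13/5, 7)
obs 6: x=2 → posterior Dirichlet(13/5, 17/3, 18/5, 7)
obs 7: x=2 → posterior Dirichlet(13/5, 17/3, 23/5, 7)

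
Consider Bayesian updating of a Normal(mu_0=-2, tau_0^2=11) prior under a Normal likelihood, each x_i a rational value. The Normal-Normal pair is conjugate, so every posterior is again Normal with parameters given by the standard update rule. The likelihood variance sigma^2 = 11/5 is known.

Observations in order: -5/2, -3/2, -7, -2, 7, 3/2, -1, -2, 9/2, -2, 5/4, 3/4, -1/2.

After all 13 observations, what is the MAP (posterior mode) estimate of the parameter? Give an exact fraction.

obs 1: x=-5/2 → posterior Normal(-29/12, 11/6)
obs 2: x=-3/2 → posterior Normal(-2, 1)
obs 3: x=-7 → posterior Normal(-57/16, 11/16)
obs 4: x=-2 → posterior Normal(-67/21, 11/21)
obs 5: x=7 → posterior Normal(-16/13, 11/26)
obs 6: x=3/2 → posterior Normal(-49/62, 11/31)
obs 7: x=-1 → posterior Normal(-59/72, 11/36)
obs 8: x=-2 → posterior Normal(-79/82, 11/41)
obs 9: x=9/2 → posterior Normal(-17/46, 11/46)
obs 10: x=-2 → posterior Normal(-9/17, 11/51)
obs 11: x=5/4 → posterior Normal(-83/224, 11/56)
obs 12: x=3/4 → posterior Normal(-17/61, 11/61)
obs 13: x=-1/2 → posterior Normal(-13/44, 1/6)

-13/44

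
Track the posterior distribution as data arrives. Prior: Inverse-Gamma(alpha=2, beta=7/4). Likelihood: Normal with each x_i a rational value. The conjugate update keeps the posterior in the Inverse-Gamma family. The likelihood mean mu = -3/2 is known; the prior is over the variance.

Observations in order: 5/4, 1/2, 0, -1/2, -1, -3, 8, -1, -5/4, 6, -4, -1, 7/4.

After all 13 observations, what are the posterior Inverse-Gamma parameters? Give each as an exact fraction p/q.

obs 1: x=5/4 → posterior Inverse-Gamma(5/2, 177/32)
obs 2: x=1/2 → posterior Inverse-Gamma(3, 241/32)
obs 3: x=0 → posterior Inverse-Gamma(7/2, 277/32)
obs 4: x=-1/2 → posterior Inverse-Gamma(4, 293/32)
obs 5: x=-1 → posterior Inverse-Gamma(9/2, 297/32)
obs 6: x=-3 → posterior Inverse-Gamma(5, 333/32)
obs 7: x=8 → posterior Inverse-Gamma(11/2, 1777/32)
obs 8: x=-1 → posterior Inverse-Gamma(6, 1781/32)
obs 9: x=-5/4 → posterior Inverse-Gamma(13/2, 891/16)
obs 10: x=6 → posterior Inverse-Gamma(7, 1341/16)
obs 11: x=-4 → posterior Inverse-Gamma(15/2, 1391/16)
obs 12: x=-1 → posterior Inverse-Gamma(8, 1393/16)
obs 13: x=7/4 → posterior Inverse-Gamma(17/2, 2955/32)

alpha=17/2, beta=2955/32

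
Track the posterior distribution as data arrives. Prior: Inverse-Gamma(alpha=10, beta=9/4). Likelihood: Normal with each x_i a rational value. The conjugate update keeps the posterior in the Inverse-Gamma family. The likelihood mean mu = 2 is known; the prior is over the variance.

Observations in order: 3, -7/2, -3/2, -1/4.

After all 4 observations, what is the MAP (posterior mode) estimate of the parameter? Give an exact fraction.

obs 1: x=3 → posterior Inverse-Gamma(21/2, 11/4)
obs 2: x=-7/2 → posterior Inverse-Gamma(11, 143/8)
obs 3: x=-3/2 → posterior Inverse-Gamma(23/2, 24)
obs 4: x=-1/4 → posterior Inverse-Gamma(12, 849/32)

849/416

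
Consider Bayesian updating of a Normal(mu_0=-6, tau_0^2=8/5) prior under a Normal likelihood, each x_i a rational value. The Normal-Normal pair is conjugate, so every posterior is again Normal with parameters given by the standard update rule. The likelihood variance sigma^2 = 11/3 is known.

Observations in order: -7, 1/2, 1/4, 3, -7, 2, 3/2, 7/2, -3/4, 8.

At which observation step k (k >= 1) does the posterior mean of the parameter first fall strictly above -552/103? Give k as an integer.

k = 2

obs 1: x=-7 → posterior Normal(-498/79, 88/79)
obs 2: x=1/2 → posterior Normal(-486/103, 88/103)
obs 3: x=1/4 → posterior Normal(-480/127, 88/127)
obs 4: x=3 → posterior Normal(-408/151, 88/151)
obs 5: x=-7 → posterior Normal(-576/175, 88/175)
obs 6: x=2 → posterior Normal(-528/199, 88/199)
obs 7: x=3/2 → posterior Normal(-492/223, 88/223)
obs 8: x=7/2 → posterior Normal(-408/247, 88/247)
obs 9: x=-3/4 → posterior Normal(-426/271, 88/271)
obs 10: x=8 → posterior Normal(-234/295, 88/295)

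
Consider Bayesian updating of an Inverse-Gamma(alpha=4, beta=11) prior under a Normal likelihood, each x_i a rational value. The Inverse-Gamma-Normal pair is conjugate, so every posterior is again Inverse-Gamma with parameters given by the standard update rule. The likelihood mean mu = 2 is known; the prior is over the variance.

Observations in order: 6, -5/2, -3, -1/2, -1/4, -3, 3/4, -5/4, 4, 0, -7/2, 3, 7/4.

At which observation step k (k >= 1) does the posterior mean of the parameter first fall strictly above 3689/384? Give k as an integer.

obs 1: x=6 → posterior Inverse-Gamma(9/2, 19)
obs 2: x=-5/2 → posterior Inverse-Gamma(5, 233/8)
obs 3: x=-3 → posterior Inverse-Gamma(11/2, 333/8)
obs 4: x=-1/2 → posterior Inverse-Gamma(6, 179/4)
obs 5: x=-1/4 → posterior Inverse-Gamma(13/2, 1513/32)
obs 6: x=-3 → posterior Inverse-Gamma(7, 1913/32)
obs 7: x=3/4 → posterior Inverse-Gamma(15/2, 969/16)
obs 8: x=-5/4 → posterior Inverse-Gamma(8, 2107/32)
obs 9: x=4 → posterior Inverse-Gamma(17/2, 2171/32)
obs 10: x=0 → posterior Inverse-Gamma(9, 2235/32)
obs 11: x=-7/2 → posterior Inverse-Gamma(19/2, 2719/32)
obs 12: x=3 → posterior Inverse-Gamma(10, 2735/32)
obs 13: x=7/4 → posterior Inverse-Gamma(21/2, 171/2)

k = 6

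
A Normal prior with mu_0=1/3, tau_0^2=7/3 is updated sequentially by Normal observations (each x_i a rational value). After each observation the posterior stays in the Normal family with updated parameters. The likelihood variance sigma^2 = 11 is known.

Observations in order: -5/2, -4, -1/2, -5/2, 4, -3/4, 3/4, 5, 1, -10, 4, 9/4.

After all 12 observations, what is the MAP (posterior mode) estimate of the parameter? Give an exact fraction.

obs 1: x=-5/2 → posterior Normal(-13/80, 77/40)
obs 2: x=-4 → posterior Normal(-69/94, 77/47)
obs 3: x=-1/2 → posterior Normal(-19/27, 77/54)
obs 4: x=-5/2 → posterior Normal(-111/122, 77/61)
obs 5: x=4 → posterior Normal(-55/136, 77/68)
obs 6: x=-3/4 → posterior Normal(-131/300, 77/75)
obs 7: x=3/4 → posterior Normal(-55/164, 77/82)
obs 8: x=5 → posterior Normal(15/178, 77/89)
obs 9: x=1 → posterior Normal(29/192, 77/96)
obs 10: x=-10 → posterior Normal(-111/206, 77/103)
obs 11: x=4 → posterior Normal(-1/4, 7/10)
obs 12: x=9/4 → posterior Normal(-47/468, 77/117)

-47/468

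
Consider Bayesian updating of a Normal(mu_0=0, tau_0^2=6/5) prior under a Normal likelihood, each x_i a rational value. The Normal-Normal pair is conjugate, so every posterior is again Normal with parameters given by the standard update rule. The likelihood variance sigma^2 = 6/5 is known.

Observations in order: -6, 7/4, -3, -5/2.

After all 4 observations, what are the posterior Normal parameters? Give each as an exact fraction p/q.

obs 1: x=-6 → posterior Normal(-3, 3/5)
obs 2: x=7/4 → posterior Normal(-17/12, 2/5)
obs 3: x=-3 → posterior Normal(-29/16, 3/10)
obs 4: x=-5/2 → posterior Normal(-39/20, 6/25)

mu_0=-39/20, tau_0^2=6/25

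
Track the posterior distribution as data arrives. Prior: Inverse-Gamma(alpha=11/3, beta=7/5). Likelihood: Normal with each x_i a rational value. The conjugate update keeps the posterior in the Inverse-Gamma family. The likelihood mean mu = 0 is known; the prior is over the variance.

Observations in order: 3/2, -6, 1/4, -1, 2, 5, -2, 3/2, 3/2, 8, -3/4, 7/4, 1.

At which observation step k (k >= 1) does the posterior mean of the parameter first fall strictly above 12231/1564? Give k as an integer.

k = 10

obs 1: x=3/2 → posterior Inverse-Gamma(25/6, 101/40)
obs 2: x=-6 → posterior Inverse-Gamma(14/3, 821/40)
obs 3: x=1/4 → posterior Inverse-Gamma(31/6, 3289/160)
obs 4: x=-1 → posterior Inverse-Gamma(17/3, 3369/160)
obs 5: x=2 → posterior Inverse-Gamma(37/6, 3689/160)
obs 6: x=5 → posterior Inverse-Gamma(20/3, 5689/160)
obs 7: x=-2 → posterior Inverse-Gamma(43/6, 6009/160)
obs 8: x=3/2 → posterior Inverse-Gamma(23/3, 6189/160)
obs 9: x=3/2 → posterior Inverse-Gamma(49/6, 6369/160)
obs 10: x=8 → posterior Inverse-Gamma(26/3, 11489/160)
obs 11: x=-3/4 → posterior Inverse-Gamma(55/6, 5767/80)
obs 12: x=7/4 → posterior Inverse-Gamma(29/3, 11779/160)
obs 13: x=1 → posterior Inverse-Gamma(61/6, 11859/160)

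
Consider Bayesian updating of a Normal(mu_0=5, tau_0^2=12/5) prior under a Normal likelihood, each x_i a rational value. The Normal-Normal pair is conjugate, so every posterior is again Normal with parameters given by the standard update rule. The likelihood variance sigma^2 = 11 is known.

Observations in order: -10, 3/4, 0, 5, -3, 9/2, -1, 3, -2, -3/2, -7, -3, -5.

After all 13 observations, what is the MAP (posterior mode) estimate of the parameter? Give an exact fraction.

obs 1: x=-10 → posterior Normal(155/67, 132/67)
obs 2: x=3/4 → posterior Normal(164/79, 132/79)
obs 3: x=0 → posterior Normal(164/91, 132/91)
obs 4: x=5 → posterior Normal(224/103, 132/103)
obs 5: x=-3 → posterior Normal(188/115, 132/115)
obs 6: x=9/2 → posterior Normal(242/127, 132/127)
obs 7: x=-1 → posterior Normal(230/139, 132/139)
obs 8: x=3 → posterior Normal(266/151, 132/151)
obs 9: x=-2 → posterior Normal(242/163, 132/163)
obs 10: x=-3/2 → posterior Normal(32/25, 132/175)
obs 11: x=-7 → posterior Normal(140/187, 12/17)
obs 12: x=-3 → posterior Normal(104/199, 132/199)
obs 13: x=-5 → posterior Normal(44/211, 132/211)

44/211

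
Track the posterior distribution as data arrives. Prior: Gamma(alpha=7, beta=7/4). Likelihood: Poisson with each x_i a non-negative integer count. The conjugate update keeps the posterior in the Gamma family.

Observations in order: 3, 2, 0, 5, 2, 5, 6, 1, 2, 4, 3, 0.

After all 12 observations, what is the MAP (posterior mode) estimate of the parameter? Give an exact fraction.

156/55

obs 1: x=3 → posterior Gamma(10, 11/4)
obs 2: x=2 → posterior Gamma(12, 15/4)
obs 3: x=0 → posterior Gamma(12, 19/4)
obs 4: x=5 → posterior Gamma(17, 23/4)
obs 5: x=2 → posterior Gamma(19, 27/4)
obs 6: x=5 → posterior Gamma(24, 31/4)
obs 7: x=6 → posterior Gamma(30, 35/4)
obs 8: x=1 → posterior Gamma(31, 39/4)
obs 9: x=2 → posterior Gamma(33, 43/4)
obs 10: x=4 → posterior Gamma(37, 47/4)
obs 11: x=3 → posterior Gamma(40, 51/4)
obs 12: x=0 → posterior Gamma(40, 55/4)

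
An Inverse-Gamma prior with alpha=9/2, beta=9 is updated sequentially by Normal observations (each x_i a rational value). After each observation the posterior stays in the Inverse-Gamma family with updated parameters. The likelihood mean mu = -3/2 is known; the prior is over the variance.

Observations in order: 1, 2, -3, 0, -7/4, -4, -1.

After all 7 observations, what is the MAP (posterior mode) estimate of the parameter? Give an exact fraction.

761/288

obs 1: x=1 → posterior Inverse-Gamma(5, 97/8)
obs 2: x=2 → posterior Inverse-Gamma(11/2, 73/4)
obs 3: x=-3 → posterior Inverse-Gamma(6, 155/8)
obs 4: x=0 → posterior Inverse-Gamma(13/2, 41/2)
obs 5: x=-7/4 → posterior Inverse-Gamma(7, 657/32)
obs 6: x=-4 → posterior Inverse-Gamma(15/2, 757/32)
obs 7: x=-1 → posterior Inverse-Gamma(8, 761/32)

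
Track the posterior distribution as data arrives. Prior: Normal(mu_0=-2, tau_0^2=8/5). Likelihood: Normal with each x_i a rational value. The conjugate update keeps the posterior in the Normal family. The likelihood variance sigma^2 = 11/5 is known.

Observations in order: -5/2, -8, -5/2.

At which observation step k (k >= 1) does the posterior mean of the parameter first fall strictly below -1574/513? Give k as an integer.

k = 2

obs 1: x=-5/2 → posterior Normal(-42/19, 88/95)
obs 2: x=-8 → posterior Normal(-106/27, 88/135)
obs 3: x=-5/2 → posterior Normal(-18/5, 88/175)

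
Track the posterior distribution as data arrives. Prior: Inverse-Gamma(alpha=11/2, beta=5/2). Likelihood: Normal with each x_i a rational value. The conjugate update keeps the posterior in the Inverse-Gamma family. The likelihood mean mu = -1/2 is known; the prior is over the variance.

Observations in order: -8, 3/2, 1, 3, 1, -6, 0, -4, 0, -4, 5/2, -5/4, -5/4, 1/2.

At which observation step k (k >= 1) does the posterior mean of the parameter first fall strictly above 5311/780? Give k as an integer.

obs 1: x=-8 → posterior Inverse-Gamma(6, 245/8)
obs 2: x=3/2 → posterior Inverse-Gamma(13/2, 261/8)
obs 3: x=1 → posterior Inverse-Gamma(7, 135/4)
obs 4: x=3 → posterior Inverse-Gamma(15/2, 319/8)
obs 5: x=1 → posterior Inverse-Gamma(8, 41)
obs 6: x=-6 → posterior Inverse-Gamma(17/2, 449/8)
obs 7: x=0 → posterior Inverse-Gamma(9, 225/4)
obs 8: x=-4 → posterior Inverse-Gamma(19/2, 499/8)
obs 9: x=0 → posterior Inverse-Gamma(10, 125/2)
obs 10: x=-4 → posterior Inverse-Gamma(21/2, 549/8)
obs 11: x=5/2 → posterior Inverse-Gamma(11, 585/8)
obs 12: x=-5/4 → posterior Inverse-Gamma(23/2, 2349/32)
obs 13: x=-5/4 → posterior Inverse-Gamma(12, 1179/16)
obs 14: x=1/2 → posterior Inverse-Gamma(25/2, 1187/16)

k = 6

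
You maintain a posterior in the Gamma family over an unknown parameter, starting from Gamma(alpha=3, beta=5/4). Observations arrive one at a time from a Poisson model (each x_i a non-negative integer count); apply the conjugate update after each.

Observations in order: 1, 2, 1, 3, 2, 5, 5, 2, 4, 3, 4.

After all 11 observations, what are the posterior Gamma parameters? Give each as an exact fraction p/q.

alpha=35, beta=49/4

obs 1: x=1 → posterior Gamma(4, 9/4)
obs 2: x=2 → posterior Gamma(6, 13/4)
obs 3: x=1 → posterior Gamma(7, 17/4)
obs 4: x=3 → posterior Gamma(10, 21/4)
obs 5: x=2 → posterior Gamma(12, 25/4)
obs 6: x=5 → posterior Gamma(17, 29/4)
obs 7: x=5 → posterior Gamma(22, 33/4)
obs 8: x=2 → posterior Gamma(24, 37/4)
obs 9: x=4 → posterior Gamma(28, 41/4)
obs 10: x=3 → posterior Gamma(31, 45/4)
obs 11: x=4 → posterior Gamma(35, 49/4)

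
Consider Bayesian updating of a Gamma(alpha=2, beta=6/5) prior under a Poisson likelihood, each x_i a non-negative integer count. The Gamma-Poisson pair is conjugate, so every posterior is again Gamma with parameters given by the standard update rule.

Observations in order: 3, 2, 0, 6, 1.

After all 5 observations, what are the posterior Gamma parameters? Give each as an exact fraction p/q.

alpha=14, beta=31/5

obs 1: x=3 → posterior Gamma(5, 11/5)
obs 2: x=2 → posterior Gamma(7, 16/5)
obs 3: x=0 → posterior Gamma(7, 21/5)
obs 4: x=6 → posterior Gamma(13, 26/5)
obs 5: x=1 → posterior Gamma(14, 31/5)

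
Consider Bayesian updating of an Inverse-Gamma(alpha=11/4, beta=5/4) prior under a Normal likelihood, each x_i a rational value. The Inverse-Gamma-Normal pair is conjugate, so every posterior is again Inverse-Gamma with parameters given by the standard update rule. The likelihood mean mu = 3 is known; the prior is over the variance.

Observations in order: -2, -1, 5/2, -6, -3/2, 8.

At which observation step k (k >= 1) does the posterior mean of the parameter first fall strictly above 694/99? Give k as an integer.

k = 2

obs 1: x=-2 → posterior Inverse-Gamma(13/4, 55/4)
obs 2: x=-1 → posterior Inverse-Gamma(15/4, 87/4)
obs 3: x=5/2 → posterior Inverse-Gamma(17/4, 175/8)
obs 4: x=-6 → posterior Inverse-Gamma(19/4, 499/8)
obs 5: x=-3/2 → posterior Inverse-Gamma(21/4, 145/2)
obs 6: x=8 → posterior Inverse-Gamma(23/4, 85)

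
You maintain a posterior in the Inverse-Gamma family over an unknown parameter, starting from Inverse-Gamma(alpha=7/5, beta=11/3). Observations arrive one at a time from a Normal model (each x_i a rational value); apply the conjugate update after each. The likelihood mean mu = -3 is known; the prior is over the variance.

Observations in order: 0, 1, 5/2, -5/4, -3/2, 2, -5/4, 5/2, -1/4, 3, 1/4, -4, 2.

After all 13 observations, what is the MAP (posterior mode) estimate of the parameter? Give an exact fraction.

3095/267

obs 1: x=0 → posterior Inverse-Gamma(19/10, 49/6)
obs 2: x=1 → posterior Inverse-Gamma(12/5, 97/6)
obs 3: x=5/2 → posterior Inverse-Gamma(29/10, 751/24)
obs 4: x=-5/4 → posterior Inverse-Gamma(17/5, 3151/96)
obs 5: x=-3/2 → posterior Inverse-Gamma(39/10, 3259/96)
obs 6: x=2 → posterior Inverse-Gamma(22/5, 4459/96)
obs 7: x=-5/4 → posterior Inverse-Gamma(49/10, 2303/48)
obs 8: x=5/2 → posterior Inverse-Gamma(27/5, 3029/48)
obs 9: x=-1/4 → posterior Inverse-Gamma(59/10, 6421/96)
obs 10: x=3 → posterior Inverse-Gamma(32/5, 8149/96)
obs 11: x=1/4 → posterior Inverse-Gamma(69/10, 541/6)
obs 12: x=-4 → posterior Inverse-Gamma(37/5, 272/3)
obs 13: x=2 → posterior Inverse-Gamma(79/10, 619/6)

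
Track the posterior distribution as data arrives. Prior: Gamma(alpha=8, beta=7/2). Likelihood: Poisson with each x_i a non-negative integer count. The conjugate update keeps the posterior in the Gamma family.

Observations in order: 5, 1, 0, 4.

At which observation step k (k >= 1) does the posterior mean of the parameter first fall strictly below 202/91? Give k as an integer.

obs 1: x=5 → posterior Gamma(13, 9/2)
obs 2: x=1 → posterior Gamma(14, 11/2)
obs 3: x=0 → posterior Gamma(14, 13/2)
obs 4: x=4 → posterior Gamma(18, 15/2)

k = 3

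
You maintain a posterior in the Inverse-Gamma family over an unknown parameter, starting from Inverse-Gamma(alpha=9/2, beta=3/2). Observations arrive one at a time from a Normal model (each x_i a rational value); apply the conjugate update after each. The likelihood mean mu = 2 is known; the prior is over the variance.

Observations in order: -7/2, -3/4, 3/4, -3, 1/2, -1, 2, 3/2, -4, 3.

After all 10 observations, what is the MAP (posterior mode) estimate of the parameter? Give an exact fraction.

obs 1: x=-7/2 → posterior Inverse-Gamma(5, 133/8)
obs 2: x=-3/4 → posterior Inverse-Gamma(11/2, 653/32)
obs 3: x=3/4 → posterior Inverse-Gamma(6, 339/16)
obs 4: x=-3 → posterior Inverse-Gamma(13/2, 539/16)
obs 5: x=1/2 → posterior Inverse-Gamma(7, 557/16)
obs 6: x=-1 → posterior Inverse-Gamma(15/2, 629/16)
obs 7: x=2 → posterior Inverse-Gamma(8, 629/16)
obs 8: x=3/2 → posterior Inverse-Gamma(17/2, 631/16)
obs 9: x=-4 → posterior Inverse-Gamma(9, 919/16)
obs 10: x=3 → posterior Inverse-Gamma(19/2, 927/16)

309/56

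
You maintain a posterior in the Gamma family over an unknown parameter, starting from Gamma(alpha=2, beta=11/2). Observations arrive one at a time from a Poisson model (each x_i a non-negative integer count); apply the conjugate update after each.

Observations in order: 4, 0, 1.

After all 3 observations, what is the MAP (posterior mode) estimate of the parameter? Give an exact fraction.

12/17

obs 1: x=4 → posterior Gamma(6, 13/2)
obs 2: x=0 → posterior Gamma(6, 15/2)
obs 3: x=1 → posterior Gamma(7, 17/2)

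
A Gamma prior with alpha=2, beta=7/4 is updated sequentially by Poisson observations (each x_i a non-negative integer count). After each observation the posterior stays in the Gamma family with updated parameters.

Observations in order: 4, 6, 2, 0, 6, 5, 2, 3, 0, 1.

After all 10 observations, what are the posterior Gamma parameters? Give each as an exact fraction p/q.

obs 1: x=4 → posterior Gamma(6, 11/4)
obs 2: x=6 → posterior Gamma(12, 15/4)
obs 3: x=2 → posterior Gamma(14, 19/4)
obs 4: x=0 → posterior Gamma(14, 23/4)
obs 5: x=6 → posterior Gamma(20, 27/4)
obs 6: x=5 → posterior Gamma(25, 31/4)
obs 7: x=2 → posterior Gamma(27, 35/4)
obs 8: x=3 → posterior Gamma(30, 39/4)
obs 9: x=0 → posterior Gamma(30, 43/4)
obs 10: x=1 → posterior Gamma(31, 47/4)

alpha=31, beta=47/4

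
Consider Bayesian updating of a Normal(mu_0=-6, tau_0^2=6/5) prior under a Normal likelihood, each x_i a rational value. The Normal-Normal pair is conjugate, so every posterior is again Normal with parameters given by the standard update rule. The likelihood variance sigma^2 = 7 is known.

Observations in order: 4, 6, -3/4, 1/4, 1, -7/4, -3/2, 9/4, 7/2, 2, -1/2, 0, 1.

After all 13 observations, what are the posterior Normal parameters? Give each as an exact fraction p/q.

obs 1: x=4 → posterior Normal(-186/41, 42/41)
obs 2: x=6 → posterior Normal(-150/47, 42/47)
obs 3: x=-3/4 → posterior Normal(-309/106, 42/53)
obs 4: x=1/4 → posterior Normal(-153/59, 42/59)
obs 5: x=1 → posterior Normal(-147/65, 42/65)
obs 6: x=-7/4 → posterior Normal(-315/142, 42/71)
obs 7: x=-3/2 → posterior Normal(-333/154, 6/11)
obs 8: x=9/4 → posterior Normal(-153/83, 42/83)
obs 9: x=7/2 → posterior Normal(-132/89, 42/89)
obs 10: x=2 → posterior Normal(-24/19, 42/95)
obs 11: x=-1/2 → posterior Normal(-123/101, 42/101)
obs 12: x=0 → posterior Normal(-123/107, 42/107)
obs 13: x=1 → posterior Normal(-117/113, 42/113)

mu_0=-117/113, tau_0^2=42/113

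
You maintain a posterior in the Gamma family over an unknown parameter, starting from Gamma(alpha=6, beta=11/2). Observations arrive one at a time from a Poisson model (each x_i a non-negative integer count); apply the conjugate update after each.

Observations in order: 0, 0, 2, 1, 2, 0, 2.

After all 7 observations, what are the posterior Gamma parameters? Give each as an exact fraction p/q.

obs 1: x=0 → posterior Gamma(6, 13/2)
obs 2: x=0 → posterior Gamma(6, 15/2)
obs 3: x=2 → posterior Gamma(8, 17/2)
obs 4: x=1 → posterior Gamma(9, 19/2)
obs 5: x=2 → posterior Gamma(11, 21/2)
obs 6: x=0 → posterior Gamma(11, 23/2)
obs 7: x=2 → posterior Gamma(13, 25/2)

alpha=13, beta=25/2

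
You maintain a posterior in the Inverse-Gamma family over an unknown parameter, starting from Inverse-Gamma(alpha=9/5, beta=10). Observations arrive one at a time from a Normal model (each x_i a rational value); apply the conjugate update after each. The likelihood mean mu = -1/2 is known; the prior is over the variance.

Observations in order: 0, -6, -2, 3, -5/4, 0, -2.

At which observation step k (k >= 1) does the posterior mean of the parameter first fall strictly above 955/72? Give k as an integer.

k = 2

obs 1: x=0 → posterior Inverse-Gamma(23/10, 81/8)
obs 2: x=-6 → posterior Inverse-Gamma(14/5, 101/4)
obs 3: x=-2 → posterior Inverse-Gamma(33/10, 211/8)
obs 4: x=3 → posterior Inverse-Gamma(19/5, 65/2)
obs 5: x=-5/4 → posterior Inverse-Gamma(43/10, 1049/32)
obs 6: x=0 → posterior Inverse-Gamma(24/5, 1053/32)
obs 7: x=-2 → posterior Inverse-Gamma(53/10, 1089/32)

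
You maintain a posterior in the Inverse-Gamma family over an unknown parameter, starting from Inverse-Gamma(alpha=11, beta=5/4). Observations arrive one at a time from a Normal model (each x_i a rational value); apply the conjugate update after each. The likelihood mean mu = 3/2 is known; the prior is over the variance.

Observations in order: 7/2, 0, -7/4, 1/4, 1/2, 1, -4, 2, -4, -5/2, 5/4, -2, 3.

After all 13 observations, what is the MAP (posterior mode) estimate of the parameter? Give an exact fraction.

1815/592

obs 1: x=7/2 → posterior Inverse-Gamma(23/2, 13/4)
obs 2: x=0 → posterior Inverse-Gamma(12, 35/8)
obs 3: x=-7/4 → posterior Inverse-Gamma(25/2, 309/32)
obs 4: x=1/4 → posterior Inverse-Gamma(13, 167/16)
obs 5: x=1/2 → posterior Inverse-Gamma(27/2, 175/16)
obs 6: x=1 → posterior Inverse-Gamma(14, 177/16)
obs 7: x=-4 → posterior Inverse-Gamma(29/2, 419/16)
obs 8: x=2 → posterior Inverse-Gamma(15, 421/16)
obs 9: x=-4 → posterior Inverse-Gamma(31/2, 663/16)
obs 10: x=-5/2 → posterior Inverse-Gamma(16, 791/16)
obs 11: x=5/4 → posterior Inverse-Gamma(33/2, 1583/32)
obs 12: x=-2 → posterior Inverse-Gamma(17, 1779/32)
obs 13: x=3 → posterior Inverse-Gamma(35/2, 1815/32)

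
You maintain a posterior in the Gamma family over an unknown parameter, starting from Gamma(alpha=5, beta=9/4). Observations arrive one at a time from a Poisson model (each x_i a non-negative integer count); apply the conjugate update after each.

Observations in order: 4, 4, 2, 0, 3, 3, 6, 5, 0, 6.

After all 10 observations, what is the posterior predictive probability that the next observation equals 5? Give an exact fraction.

obs 1: x=4 → posterior Gamma(9, 13/4)
obs 2: x=4 → posterior Gamma(13, 17/4)
obs 3: x=2 → posterior Gamma(15, 21/4)
obs 4: x=0 → posterior Gamma(15, 25/4)
obs 5: x=3 → posterior Gamma(18, 29/4)
obs 6: x=3 → posterior Gamma(21, 33/4)
obs 7: x=6 → posterior Gamma(27, 37/4)
obs 8: x=5 → posterior Gamma(32, 41/4)
obs 9: x=0 → posterior Gamma(32, 45/4)
obs 10: x=6 → posterior Gamma(38, 49/4)

14706559818568021727548372153192168167303271023451779254625151132253663232/139271544806023811491399181515303374259862508405977724283209557841619274477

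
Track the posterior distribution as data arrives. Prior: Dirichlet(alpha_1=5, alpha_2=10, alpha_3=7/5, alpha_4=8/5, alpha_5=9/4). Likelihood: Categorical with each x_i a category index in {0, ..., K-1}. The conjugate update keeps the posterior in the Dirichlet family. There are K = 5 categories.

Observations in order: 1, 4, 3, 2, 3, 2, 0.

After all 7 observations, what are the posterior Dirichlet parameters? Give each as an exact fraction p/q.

alpha_1=6, alpha_2=11, alpha_3=17/5, alpha_4=18/5, alpha_5=13/4

obs 1: x=1 → posterior Dirichlet(5, 11, 7/5, 8/5, 9/4)
obs 2: x=4 → posterior Dirichlet(5, 11, 7/5, 8/5, 13/4)
obs 3: x=3 → posterior Dirichlet(5, 11, 7/5, 13/5, 13/4)
obs 4: x=2 → posterior Dirichlet(5, 11, 12/5, 13/5, 13/4)
obs 5: x=3 → posterior Dirichlet(5, 11, 12/5, 18/5, 13/4)
obs 6: x=2 → posterior Dirichlet(5, 11, 17/5, 18/5, 13/4)
obs 7: x=0 → posterior Dirichlet(6, 11, 17/5, 18/5, 13/4)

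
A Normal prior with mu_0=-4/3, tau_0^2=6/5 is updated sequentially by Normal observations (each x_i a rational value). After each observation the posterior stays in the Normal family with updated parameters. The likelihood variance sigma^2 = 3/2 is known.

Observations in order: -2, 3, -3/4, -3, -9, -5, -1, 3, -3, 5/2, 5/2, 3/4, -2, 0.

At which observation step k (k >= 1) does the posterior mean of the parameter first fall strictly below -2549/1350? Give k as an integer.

k = 5

obs 1: x=-2 → posterior Normal(-44/27, 2/3)
obs 2: x=3 → posterior Normal(-8/39, 6/13)
obs 3: x=-3/4 → posterior Normal(-1/3, 6/17)
obs 4: x=-3 → posterior Normal(-53/63, 2/7)
obs 5: x=-9 → posterior Normal(-161/75, 6/25)
obs 6: x=-5 → posterior Normal(-221/87, 6/29)
obs 7: x=-1 → posterior Normal(-233/99, 2/11)
obs 8: x=3 → posterior Normal(-197/111, 6/37)
obs 9: x=-3 → posterior Normal(-233/123, 6/41)
obs 10: x=5/2 → posterior Normal(-203/135, 2/15)
obs 11: x=5/2 → posterior Normal(-173/147, 6/49)
obs 12: x=3/4 → posterior Normal(-164/159, 6/53)
obs 13: x=-2 → posterior Normal(-188/171, 2/19)
obs 14: x=0 → posterior Normal(-188/183, 6/61)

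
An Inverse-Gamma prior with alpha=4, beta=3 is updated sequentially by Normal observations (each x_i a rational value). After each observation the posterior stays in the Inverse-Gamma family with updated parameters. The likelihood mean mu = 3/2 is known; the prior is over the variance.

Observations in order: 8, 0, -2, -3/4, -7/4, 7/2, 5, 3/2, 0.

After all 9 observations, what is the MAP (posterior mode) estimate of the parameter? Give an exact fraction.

obs 1: x=8 → posterior Inverse-Gamma(9/2, 193/8)
obs 2: x=0 → posterior Inverse-Gamma(5, 101/4)
obs 3: x=-2 → posterior Inverse-Gamma(11/2, 251/8)
obs 4: x=-3/4 → posterior Inverse-Gamma(6, 1085/32)
obs 5: x=-7/4 → posterior Inverse-Gamma(13/2, 627/16)
obs 6: x=7/2 → posterior Inverse-Gamma(7, 659/16)
obs 7: x=5 → posterior Inverse-Gamma(15/2, 757/16)
obs 8: x=3/2 → posterior Inverse-Gamma(8, 757/16)
obs 9: x=0 → posterior Inverse-Gamma(17/2, 775/16)

775/152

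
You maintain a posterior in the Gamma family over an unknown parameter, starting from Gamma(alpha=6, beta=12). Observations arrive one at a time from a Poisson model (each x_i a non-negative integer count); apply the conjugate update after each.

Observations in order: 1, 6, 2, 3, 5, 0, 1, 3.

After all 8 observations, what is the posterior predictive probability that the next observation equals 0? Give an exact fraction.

134217728000000000000000000000000000/501096025171921401632658604207540941

obs 1: x=1 → posterior Gamma(7, 13)
obs 2: x=6 → posterior Gamma(13, 14)
obs 3: x=2 → posterior Gamma(15, 15)
obs 4: x=3 → posterior Gamma(18, 16)
obs 5: x=5 → posterior Gamma(23, 17)
obs 6: x=0 → posterior Gamma(23, 18)
obs 7: x=1 → posterior Gamma(24, 19)
obs 8: x=3 → posterior Gamma(27, 20)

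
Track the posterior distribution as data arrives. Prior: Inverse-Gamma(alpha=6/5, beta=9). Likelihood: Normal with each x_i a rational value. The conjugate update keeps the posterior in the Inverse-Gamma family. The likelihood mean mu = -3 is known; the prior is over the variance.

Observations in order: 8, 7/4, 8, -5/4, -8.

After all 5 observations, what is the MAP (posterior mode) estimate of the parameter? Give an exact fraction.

obs 1: x=8 → posterior Inverse-Gamma(17/10, 139/2)
obs 2: x=7/4 → posterior Inverse-Gamma(11/5, 2585/32)
obs 3: x=8 → posterior Inverse-Gamma(27/10, 4521/32)
obs 4: x=-5/4 → posterior Inverse-Gamma(16/5, 2285/16)
obs 5: x=-8 → posterior Inverse-Gamma(37/10, 2485/16)

12425/376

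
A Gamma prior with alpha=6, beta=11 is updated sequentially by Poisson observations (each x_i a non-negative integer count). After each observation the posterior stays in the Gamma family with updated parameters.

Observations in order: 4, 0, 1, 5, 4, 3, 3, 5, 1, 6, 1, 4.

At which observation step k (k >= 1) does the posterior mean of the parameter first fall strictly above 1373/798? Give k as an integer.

k = 10

obs 1: x=4 → posterior Gamma(10, 12)
obs 2: x=0 → posterior Gamma(10, 13)
obs 3: x=1 → posterior Gamma(11, 14)
obs 4: x=5 → posterior Gamma(16, 15)
obs 5: x=4 → posterior Gamma(20, 16)
obs 6: x=3 → posterior Gamma(23, 17)
obs 7: x=3 → posterior Gamma(26, 18)
obs 8: x=5 → posterior Gamma(31, 19)
obs 9: x=1 → posterior Gamma(32, 20)
obs 10: x=6 → posterior Gamma(38, 21)
obs 11: x=1 → posterior Gamma(39, 22)
obs 12: x=4 → posterior Gamma(43, 23)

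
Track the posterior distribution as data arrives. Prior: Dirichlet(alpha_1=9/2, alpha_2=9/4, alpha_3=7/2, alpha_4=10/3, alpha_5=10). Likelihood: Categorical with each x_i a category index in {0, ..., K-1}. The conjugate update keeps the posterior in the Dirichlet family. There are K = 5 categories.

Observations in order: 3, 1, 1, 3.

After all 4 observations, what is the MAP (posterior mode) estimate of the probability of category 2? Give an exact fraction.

30/271

obs 1: x=3 → posterior Dirichlet(9/2, 9/4, 7/2, 13/3, 10)
obs 2: x=1 → posterior Dirichlet(9/2, 13/4, 7/2, 13/3, 10)
obs 3: x=1 → posterior Dirichlet(9/2, 17/4, 7/2, 13/3, 10)
obs 4: x=3 → posterior Dirichlet(9/2, 17/4, 7/2, 16/3, 10)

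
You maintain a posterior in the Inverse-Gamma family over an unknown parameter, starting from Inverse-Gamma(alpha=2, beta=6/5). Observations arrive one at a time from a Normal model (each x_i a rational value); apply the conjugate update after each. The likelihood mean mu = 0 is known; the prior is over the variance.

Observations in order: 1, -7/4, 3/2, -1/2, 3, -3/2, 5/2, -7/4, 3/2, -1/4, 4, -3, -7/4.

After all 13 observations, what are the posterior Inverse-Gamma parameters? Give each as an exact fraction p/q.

alpha=17/2, beta=599/20

obs 1: x=1 → posterior Inverse-Gamma(5/2, 17/10)
obs 2: x=-7/4 → posterior Inverse-Gamma(3, 517/160)
obs 3: x=3/2 → posterior Inverse-Gamma(7/2, 697/160)
obs 4: x=-1/2 → posterior Inverse-Gamma(4, 717/160)
obs 5: x=3 → posterior Inverse-Gamma(9/2, 1437/160)
obs 6: x=-3/2 → posterior Inverse-Gamma(5, 1617/160)
obs 7: x=5/2 → posterior Inverse-Gamma(11/2, 2117/160)
obs 8: x=-7/4 → posterior Inverse-Gamma(6, 1181/80)
obs 9: x=3/2 → posterior Inverse-Gamma(13/2, 1271/80)
obs 10: x=-1/4 → posterior Inverse-Gamma(7, 2547/160)
obs 11: x=4 → posterior Inverse-Gamma(15/2, 3827/160)
obs 12: x=-3 → posterior Inverse-Gamma(8, 4547/160)
obs 13: x=-7/4 → posterior Inverse-Gamma(17/2, 599/20)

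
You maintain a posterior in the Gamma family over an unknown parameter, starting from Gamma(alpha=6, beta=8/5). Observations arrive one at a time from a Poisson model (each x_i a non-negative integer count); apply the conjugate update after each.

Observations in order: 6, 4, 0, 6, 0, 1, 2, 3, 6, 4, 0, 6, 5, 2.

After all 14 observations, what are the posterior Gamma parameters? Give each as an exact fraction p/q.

alpha=51, beta=78/5

obs 1: x=6 → posterior Gamma(12, 13/5)
obs 2: x=4 → posterior Gamma(16, 18/5)
obs 3: x=0 → posterior Gamma(16, 23/5)
obs 4: x=6 → posterior Gamma(22, 28/5)
obs 5: x=0 → posterior Gamma(22, 33/5)
obs 6: x=1 → posterior Gamma(23, 38/5)
obs 7: x=2 → posterior Gamma(25, 43/5)
obs 8: x=3 → posterior Gamma(28, 48/5)
obs 9: x=6 → posterior Gamma(34, 53/5)
obs 10: x=4 → posterior Gamma(38, 58/5)
obs 11: x=0 → posterior Gamma(38, 63/5)
obs 12: x=6 → posterior Gamma(44, 68/5)
obs 13: x=5 → posterior Gamma(49, 73/5)
obs 14: x=2 → posterior Gamma(51, 78/5)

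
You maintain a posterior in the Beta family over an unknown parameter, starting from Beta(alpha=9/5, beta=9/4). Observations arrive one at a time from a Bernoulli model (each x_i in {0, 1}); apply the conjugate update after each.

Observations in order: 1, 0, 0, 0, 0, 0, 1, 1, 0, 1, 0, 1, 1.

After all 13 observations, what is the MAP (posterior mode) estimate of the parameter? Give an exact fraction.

136/301

obs 1: x=1 → posterior Beta(14/5, 9/4)
obs 2: x=0 → posterior Beta(14/5, 13/4)
obs 3: x=0 → posterior Beta(14/5, 17/4)
obs 4: x=0 → posterior Beta(14/5, 21/4)
obs 5: x=0 → posterior Beta(14/5, 25/4)
obs 6: x=0 → posterior Beta(14/5, 29/4)
obs 7: x=1 → posterior Beta(19/5, 29/4)
obs 8: x=1 → posterior Beta(24/5, 29/4)
obs 9: x=0 → posterior Beta(24/5, 33/4)
obs 10: x=1 → posterior Beta(29/5, 33/4)
obs 11: x=0 → posterior Beta(29/5, 37/4)
obs 12: x=1 → posterior Beta(34/5, 37/4)
obs 13: x=1 → posterior Beta(39/5, 37/4)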